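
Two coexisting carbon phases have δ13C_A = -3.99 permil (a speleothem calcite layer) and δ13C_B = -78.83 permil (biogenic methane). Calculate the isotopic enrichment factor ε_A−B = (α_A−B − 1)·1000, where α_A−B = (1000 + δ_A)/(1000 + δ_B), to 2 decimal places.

α_A−B = (1000 + -3.99) / (1000 + -78.83) = 996.01 / 921.17 = 1.081245
ε_A−B = (1.081245 − 1) × 1000 = 81.245 permil
(The approximation ε ≈ δ_A − δ_B would give 74.84 permil.)

81.24 permil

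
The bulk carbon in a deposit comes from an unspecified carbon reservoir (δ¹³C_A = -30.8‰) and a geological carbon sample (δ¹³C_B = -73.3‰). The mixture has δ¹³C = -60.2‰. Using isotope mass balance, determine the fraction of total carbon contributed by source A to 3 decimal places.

δ_mix = f_A·δ_A + (1 − f_A)·δ_B  ⇒  f_A = (δ_mix − δ_B)/(δ_A − δ_B)
f_A = (-60.2 − (-73.3)) / (-30.8 − (-73.3))
f_A = 13.1 / 42.5 = 0.3082

0.308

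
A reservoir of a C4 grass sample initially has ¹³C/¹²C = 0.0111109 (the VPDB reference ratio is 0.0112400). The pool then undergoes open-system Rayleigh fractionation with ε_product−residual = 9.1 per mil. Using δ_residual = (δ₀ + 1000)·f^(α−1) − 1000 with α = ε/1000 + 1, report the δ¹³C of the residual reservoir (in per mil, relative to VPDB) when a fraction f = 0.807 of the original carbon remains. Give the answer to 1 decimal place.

δ₀ = (0.0111109/0.0112400 − 1)×1000 = (0.988514 − 1)×1000 = -11.486 per mil
α − 1 = ε/1000 = 0.0091
f^(α−1) = 0.807^(0.0091) = 0.998051
δ_res = (-11.486 + 1000) × 0.998051 − 1000 = 986.587 − 1000 = -13.41 per mil

-13.4 per mil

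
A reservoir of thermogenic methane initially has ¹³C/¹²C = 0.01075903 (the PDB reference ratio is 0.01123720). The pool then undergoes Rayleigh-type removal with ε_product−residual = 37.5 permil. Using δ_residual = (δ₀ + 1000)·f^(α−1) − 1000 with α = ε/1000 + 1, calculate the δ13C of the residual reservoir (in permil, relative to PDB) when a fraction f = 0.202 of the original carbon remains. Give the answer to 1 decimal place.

δ₀ = (0.01075903/0.01123720 − 1)×1000 = (0.957448 − 1)×1000 = -42.552 permil
α − 1 = ε/1000 = 0.0375
f^(α−1) = 0.202^(0.0375) = 0.941783
δ_res = (-42.552 + 1000) × 0.941783 − 1000 = 901.708 − 1000 = -98.29 permil

-98.3 permil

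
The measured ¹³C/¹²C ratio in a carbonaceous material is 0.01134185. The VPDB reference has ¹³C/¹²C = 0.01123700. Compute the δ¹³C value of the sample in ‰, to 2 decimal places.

9.33‰

δ¹³C = (R_sample / R_standard − 1) × 1000
R_sample / R_standard = 0.01134185 / 0.01123700 = 1.009331
δ¹³C = (1.009331 − 1) × 1000 = 9.331‰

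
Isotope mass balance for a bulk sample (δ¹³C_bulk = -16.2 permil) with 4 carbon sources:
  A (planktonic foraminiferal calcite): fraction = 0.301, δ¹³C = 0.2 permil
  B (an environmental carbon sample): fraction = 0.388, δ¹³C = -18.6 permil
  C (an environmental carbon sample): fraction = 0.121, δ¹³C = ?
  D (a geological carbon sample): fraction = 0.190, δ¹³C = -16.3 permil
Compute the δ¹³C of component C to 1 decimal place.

-49.1 permil

Isotope mass balance: δ_bulk = Σ fᵢ·δᵢ.
-16.2 = 0.301×(0.2) + 0.388×(-18.6) + 0.121×δ_C + 0.190×(-16.3)
0.121·δ_C = -16.2 − (-10.254) = -5.946
δ_C = -5.946 / 0.121 = -49.14 permil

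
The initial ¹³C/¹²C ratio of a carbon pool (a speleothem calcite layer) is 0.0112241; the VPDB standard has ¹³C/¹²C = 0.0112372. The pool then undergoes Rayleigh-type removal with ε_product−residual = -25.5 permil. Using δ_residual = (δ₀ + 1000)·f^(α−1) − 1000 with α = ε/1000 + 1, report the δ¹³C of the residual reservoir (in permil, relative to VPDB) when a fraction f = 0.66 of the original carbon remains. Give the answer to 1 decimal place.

9.5 permil

δ₀ = (0.0112241/0.0112372 − 1)×1000 = (0.998834 − 1)×1000 = -1.166 permil
α − 1 = ε/1000 = -0.0255
f^(α−1) = 0.66^(-0.0255) = 1.010652
δ_res = (-1.166 + 1000) × 1.010652 − 1000 = 1009.474 − 1000 = 9.47 permil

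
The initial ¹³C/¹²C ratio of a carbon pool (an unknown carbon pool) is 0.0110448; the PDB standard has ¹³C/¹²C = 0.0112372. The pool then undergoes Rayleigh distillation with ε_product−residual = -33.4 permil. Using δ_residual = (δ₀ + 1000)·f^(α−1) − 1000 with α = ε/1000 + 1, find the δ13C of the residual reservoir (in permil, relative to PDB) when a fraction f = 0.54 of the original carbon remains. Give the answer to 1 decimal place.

3.3 permil

δ₀ = (0.0110448/0.0112372 − 1)×1000 = (0.982878 − 1)×1000 = -17.122 permil
α − 1 = ε/1000 = -0.0334
f^(α−1) = 0.54^(-0.0334) = 1.020794
δ_res = (-17.122 + 1000) × 1.020794 − 1000 = 1003.316 − 1000 = 3.32 permil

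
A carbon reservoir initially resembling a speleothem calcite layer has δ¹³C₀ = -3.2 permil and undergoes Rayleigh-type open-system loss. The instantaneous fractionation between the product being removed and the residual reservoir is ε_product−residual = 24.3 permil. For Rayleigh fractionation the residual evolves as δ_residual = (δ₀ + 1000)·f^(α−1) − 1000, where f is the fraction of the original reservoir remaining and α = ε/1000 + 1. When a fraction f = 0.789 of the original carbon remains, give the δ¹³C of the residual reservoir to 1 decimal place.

Rayleigh residual: δ_res = (δ₀ + 1000)·f^(α−1) − 1000
α = ε/1000 + 1 = 1.02430, so α − 1 = 0.02430
f^(α−1) = 0.789^(0.02430) = 0.994258
δ_res = (-3.2 + 1000) × 0.994258 − 1000 = 991.076 − 1000 = -8.92 permil

-8.9 permil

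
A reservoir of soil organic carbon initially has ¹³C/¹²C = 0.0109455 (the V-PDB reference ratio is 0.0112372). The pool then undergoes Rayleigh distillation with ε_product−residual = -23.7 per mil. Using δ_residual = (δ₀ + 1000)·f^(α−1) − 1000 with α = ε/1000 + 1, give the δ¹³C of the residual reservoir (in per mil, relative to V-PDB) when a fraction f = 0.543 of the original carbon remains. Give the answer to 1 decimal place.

δ₀ = (0.0109455/0.0112372 − 1)×1000 = (0.974042 − 1)×1000 = -25.958 per mil
α − 1 = ε/1000 = -0.0237
f^(α−1) = 0.543^(-0.0237) = 1.014578
δ_res = (-25.958 + 1000) × 1.014578 − 1000 = 988.241 − 1000 = -11.76 per mil

-11.8 per mil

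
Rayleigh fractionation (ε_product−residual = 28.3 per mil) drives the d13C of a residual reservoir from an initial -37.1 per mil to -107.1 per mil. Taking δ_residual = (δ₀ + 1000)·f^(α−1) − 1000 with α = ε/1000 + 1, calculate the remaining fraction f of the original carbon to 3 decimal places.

0.069

α − 1 = ε/1000 = 0.0283
(δ_res + 1000)/(δ₀ + 1000) = (-107.1 + 1000)/(-37.1 + 1000) = 892.9/962.9 = 0.927303
f = 0.927303^(1/0.0283) = exp(ln(0.927303)/0.0283) = exp(-0.07547/0.0283)
f = exp(-2.6670) = 0.0695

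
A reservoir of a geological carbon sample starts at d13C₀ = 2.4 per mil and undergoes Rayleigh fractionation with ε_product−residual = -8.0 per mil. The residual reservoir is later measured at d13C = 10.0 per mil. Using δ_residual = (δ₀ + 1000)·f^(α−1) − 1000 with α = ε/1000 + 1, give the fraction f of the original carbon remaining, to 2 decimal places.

0.39

α − 1 = ε/1000 = -0.0080
(δ_res + 1000)/(δ₀ + 1000) = (10.0 + 1000)/(2.4 + 1000) = 1010.0/1002.4 = 1.007582
f = 1.007582^(1/-0.0080) = exp(ln(1.007582)/-0.0080) = exp(0.00755/-0.0080)
f = exp(-0.9442) = 0.3890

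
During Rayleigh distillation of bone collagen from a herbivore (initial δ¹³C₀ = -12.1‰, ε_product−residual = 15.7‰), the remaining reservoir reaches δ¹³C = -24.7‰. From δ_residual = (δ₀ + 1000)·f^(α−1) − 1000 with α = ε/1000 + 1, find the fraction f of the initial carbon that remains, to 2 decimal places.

0.44

α − 1 = ε/1000 = 0.0157
(δ_res + 1000)/(δ₀ + 1000) = (-24.7 + 1000)/(-12.1 + 1000) = 975.3/987.9 = 0.987246
f = 0.987246^(1/0.0157) = exp(ln(0.987246)/0.0157) = exp(-0.01284/0.0157)
f = exp(-0.8176) = 0.4415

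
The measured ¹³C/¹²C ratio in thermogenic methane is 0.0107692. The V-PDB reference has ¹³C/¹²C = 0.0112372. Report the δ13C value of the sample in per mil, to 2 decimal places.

δ13C = (R_sample / R_standard − 1) × 1000
R_sample / R_standard = 0.0107692 / 0.0112372 = 0.958353
δ13C = (0.958353 − 1) × 1000 = -41.647 per mil

-41.65 per mil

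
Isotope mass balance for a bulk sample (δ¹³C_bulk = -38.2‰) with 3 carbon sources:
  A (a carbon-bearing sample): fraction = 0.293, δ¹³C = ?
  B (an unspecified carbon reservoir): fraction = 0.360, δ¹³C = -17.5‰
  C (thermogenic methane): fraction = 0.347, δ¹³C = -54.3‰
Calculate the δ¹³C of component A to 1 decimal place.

Isotope mass balance: δ_bulk = Σ fᵢ·δᵢ.
-38.2 = 0.293×δ_A + 0.360×(-17.5) + 0.347×(-54.3)
0.293·δ_A = -38.2 − (-25.142) = -13.058
δ_A = -13.058 / 0.293 = -44.57‰

-44.6‰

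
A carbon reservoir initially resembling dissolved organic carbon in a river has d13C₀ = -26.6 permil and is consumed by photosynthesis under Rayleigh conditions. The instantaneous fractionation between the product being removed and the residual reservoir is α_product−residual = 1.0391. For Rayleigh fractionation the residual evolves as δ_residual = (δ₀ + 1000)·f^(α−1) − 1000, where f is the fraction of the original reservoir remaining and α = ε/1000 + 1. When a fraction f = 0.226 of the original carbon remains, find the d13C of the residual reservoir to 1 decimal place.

-81.6 permil

Rayleigh residual: δ_res = (δ₀ + 1000)·f^(α−1) − 1000
α − 1 = 0.03910
f^(α−1) = 0.226^(0.03910) = 0.943508
δ_res = (-26.6 + 1000) × 0.943508 − 1000 = 918.411 − 1000 = -81.59 permil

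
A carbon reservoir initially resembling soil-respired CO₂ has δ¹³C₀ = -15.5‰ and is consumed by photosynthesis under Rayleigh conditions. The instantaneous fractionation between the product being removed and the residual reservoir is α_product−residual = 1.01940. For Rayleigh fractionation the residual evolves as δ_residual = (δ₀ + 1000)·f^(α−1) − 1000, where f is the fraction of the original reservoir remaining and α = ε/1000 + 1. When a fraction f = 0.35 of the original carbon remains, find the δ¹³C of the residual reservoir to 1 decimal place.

Rayleigh residual: δ_res = (δ₀ + 1000)·f^(α−1) − 1000
α − 1 = 0.01940
f^(α−1) = 0.35^(0.01940) = 0.979839
δ_res = (-15.5 + 1000) × 0.979839 − 1000 = 964.652 − 1000 = -35.35‰

-35.3‰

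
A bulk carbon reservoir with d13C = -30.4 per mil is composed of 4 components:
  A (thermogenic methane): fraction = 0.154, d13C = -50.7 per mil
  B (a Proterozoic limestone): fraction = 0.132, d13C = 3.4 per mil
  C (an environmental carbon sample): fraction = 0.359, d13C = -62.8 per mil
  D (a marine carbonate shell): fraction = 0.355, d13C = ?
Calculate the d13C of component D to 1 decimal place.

Isotope mass balance: δ_bulk = Σ fᵢ·δᵢ.
-30.4 = 0.154×(-50.7) + 0.132×(3.4) + 0.359×(-62.8) + 0.355×δ_D
0.355·δ_D = -30.4 − (-29.904) = -0.496
δ_D = -0.496 / 0.355 = -1.40 per mil

-1.4 per mil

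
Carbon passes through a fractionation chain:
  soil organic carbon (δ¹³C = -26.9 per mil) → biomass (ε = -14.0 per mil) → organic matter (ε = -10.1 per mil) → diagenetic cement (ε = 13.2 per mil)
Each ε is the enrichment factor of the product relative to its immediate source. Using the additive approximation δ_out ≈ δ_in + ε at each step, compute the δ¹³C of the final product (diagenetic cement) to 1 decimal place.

-37.8 per mil

step 1: δ ≈ -26.9 + (-14.0) = -40.9 per mil
step 2: δ ≈ -40.9 + (-10.1) = -51.0 per mil
step 3: δ ≈ -51.0 + (13.2) = -37.8 per mil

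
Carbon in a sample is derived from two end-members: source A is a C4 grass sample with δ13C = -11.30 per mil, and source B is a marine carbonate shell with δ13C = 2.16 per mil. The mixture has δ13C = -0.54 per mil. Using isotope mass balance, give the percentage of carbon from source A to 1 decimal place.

δ_mix = f_A·δ_A + (1 − f_A)·δ_B  ⇒  f_A = (δ_mix − δ_B)/(δ_A − δ_B)
f_A = (-0.54 − (2.16)) / (-11.30 − (2.16))
f_A = -2.70 / -13.46 = 0.2006

20.1%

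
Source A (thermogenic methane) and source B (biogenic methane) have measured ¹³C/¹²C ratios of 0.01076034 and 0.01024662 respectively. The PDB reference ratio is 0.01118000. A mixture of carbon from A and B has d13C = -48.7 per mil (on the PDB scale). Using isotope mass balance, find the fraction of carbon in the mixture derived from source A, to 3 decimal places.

δ_A = (0.01076034/0.01118000 − 1)×1000 = (0.962463 − 1)×1000 = -37.537 per mil
δ_B = (0.01024662/0.01118000 − 1)×1000 = (0.916513 − 1)×1000 = -83.487 per mil
f_A = (δ_mix − δ_B)/(δ_A − δ_B) = (-48.7 − (-83.487))/(-37.537 − (-83.487))
f_A = 34.787 / 45.950 = 0.7571

0.757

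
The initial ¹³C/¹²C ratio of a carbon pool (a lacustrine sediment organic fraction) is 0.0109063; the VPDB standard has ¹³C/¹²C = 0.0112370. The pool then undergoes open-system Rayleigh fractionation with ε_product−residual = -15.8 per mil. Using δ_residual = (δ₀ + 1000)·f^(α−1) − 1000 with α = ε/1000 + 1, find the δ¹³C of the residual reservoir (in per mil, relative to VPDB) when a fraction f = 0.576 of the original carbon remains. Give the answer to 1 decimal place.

δ₀ = (0.0109063/0.0112370 − 1)×1000 = (0.970570 − 1)×1000 = -29.430 per mil
α − 1 = ε/1000 = -0.0158
f^(α−1) = 0.576^(-0.0158) = 1.008754
δ_res = (-29.430 + 1000) × 1.008754 − 1000 = 979.067 − 1000 = -20.93 per mil

-20.9 per mil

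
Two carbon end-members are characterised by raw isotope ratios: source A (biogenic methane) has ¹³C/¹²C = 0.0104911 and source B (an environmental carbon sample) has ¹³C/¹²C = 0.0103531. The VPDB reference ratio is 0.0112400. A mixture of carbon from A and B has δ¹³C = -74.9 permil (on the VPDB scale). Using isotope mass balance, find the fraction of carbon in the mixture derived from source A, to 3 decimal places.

0.326

δ_A = (0.0104911/0.0112400 − 1)×1000 = (0.933372 − 1)×1000 = -66.628 permil
δ_B = (0.0103531/0.0112400 − 1)×1000 = (0.921094 − 1)×1000 = -78.906 permil
f_A = (δ_mix − δ_B)/(δ_A − δ_B) = (-74.9 − (-78.906))/(-66.628 − (-78.906))
f_A = 4.006 / 12.278 = 0.3263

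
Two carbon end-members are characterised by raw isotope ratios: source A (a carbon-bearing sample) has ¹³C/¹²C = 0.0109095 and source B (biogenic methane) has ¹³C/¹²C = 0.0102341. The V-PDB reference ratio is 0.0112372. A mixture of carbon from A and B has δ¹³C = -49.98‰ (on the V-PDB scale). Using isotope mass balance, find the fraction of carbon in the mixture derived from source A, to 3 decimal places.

δ_A = (0.0109095/0.0112372 − 1)×1000 = (0.970838 − 1)×1000 = -29.162‰
δ_B = (0.0102341/0.0112372 − 1)×1000 = (0.910734 − 1)×1000 = -89.266‰
f_A = (δ_mix − δ_B)/(δ_A − δ_B) = (-49.98 − (-89.266))/(-29.162 − (-89.266))
f_A = 39.286 / 60.104 = 0.6536

0.654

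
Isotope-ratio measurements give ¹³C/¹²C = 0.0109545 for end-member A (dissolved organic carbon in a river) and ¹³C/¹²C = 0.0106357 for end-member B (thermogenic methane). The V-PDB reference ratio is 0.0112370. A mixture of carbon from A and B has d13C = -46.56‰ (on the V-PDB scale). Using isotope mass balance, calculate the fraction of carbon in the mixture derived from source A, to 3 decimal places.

δ_A = (0.0109545/0.0112370 − 1)×1000 = (0.974860 − 1)×1000 = -25.140‰
δ_B = (0.0106357/0.0112370 − 1)×1000 = (0.946489 − 1)×1000 = -53.511‰
f_A = (δ_mix − δ_B)/(δ_A − δ_B) = (-46.56 − (-53.511))/(-25.140 − (-53.511))
f_A = 6.951 / 28.371 = 0.2450

0.245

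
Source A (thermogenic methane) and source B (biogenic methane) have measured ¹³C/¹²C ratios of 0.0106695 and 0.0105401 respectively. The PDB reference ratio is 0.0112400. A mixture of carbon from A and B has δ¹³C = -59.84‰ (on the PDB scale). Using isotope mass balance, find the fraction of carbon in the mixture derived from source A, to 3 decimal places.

δ_A = (0.0106695/0.0112400 − 1)×1000 = (0.949244 − 1)×1000 = -50.756‰
δ_B = (0.0105401/0.0112400 − 1)×1000 = (0.937731 − 1)×1000 = -62.269‰
f_A = (δ_mix − δ_B)/(δ_A − δ_B) = (-59.84 − (-62.269))/(-50.756 − (-62.269))
f_A = 2.429 / 11.512 = 0.2110

0.211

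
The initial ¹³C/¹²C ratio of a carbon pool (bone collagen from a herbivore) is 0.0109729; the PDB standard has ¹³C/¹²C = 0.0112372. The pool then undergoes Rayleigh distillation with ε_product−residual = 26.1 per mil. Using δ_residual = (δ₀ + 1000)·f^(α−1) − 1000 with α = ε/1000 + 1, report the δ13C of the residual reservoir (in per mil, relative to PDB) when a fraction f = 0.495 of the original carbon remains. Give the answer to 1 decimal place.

-41.3 per mil

δ₀ = (0.0109729/0.0112372 − 1)×1000 = (0.976480 − 1)×1000 = -23.520 per mil
α − 1 = ε/1000 = 0.0261
f^(α−1) = 0.495^(0.0261) = 0.981814
δ_res = (-23.520 + 1000) × 0.981814 − 1000 = 958.722 − 1000 = -41.28 per mil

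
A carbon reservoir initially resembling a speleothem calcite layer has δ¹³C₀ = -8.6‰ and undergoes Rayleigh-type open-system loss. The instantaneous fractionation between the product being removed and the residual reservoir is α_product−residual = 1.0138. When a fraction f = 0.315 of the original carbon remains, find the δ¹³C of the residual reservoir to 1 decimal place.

-24.3‰

Rayleigh residual: δ_res = (δ₀ + 1000)·f^(α−1) − 1000
α − 1 = 0.01380
f^(α−1) = 0.315^(0.01380) = 0.984185
δ_res = (-8.6 + 1000) × 0.984185 − 1000 = 975.721 − 1000 = -24.28‰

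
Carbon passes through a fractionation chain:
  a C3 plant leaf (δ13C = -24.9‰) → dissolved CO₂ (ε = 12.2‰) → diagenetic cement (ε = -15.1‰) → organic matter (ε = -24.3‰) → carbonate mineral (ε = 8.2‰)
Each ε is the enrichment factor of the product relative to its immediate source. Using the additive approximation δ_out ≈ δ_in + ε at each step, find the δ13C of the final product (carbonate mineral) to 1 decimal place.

step 1: δ ≈ -24.9 + (12.2) = -12.7‰
step 2: δ ≈ -12.7 + (-15.1) = -27.8‰
step 3: δ ≈ -27.8 + (-24.3) = -52.1‰
step 4: δ ≈ -52.1 + (8.2) = -43.9‰

-43.9‰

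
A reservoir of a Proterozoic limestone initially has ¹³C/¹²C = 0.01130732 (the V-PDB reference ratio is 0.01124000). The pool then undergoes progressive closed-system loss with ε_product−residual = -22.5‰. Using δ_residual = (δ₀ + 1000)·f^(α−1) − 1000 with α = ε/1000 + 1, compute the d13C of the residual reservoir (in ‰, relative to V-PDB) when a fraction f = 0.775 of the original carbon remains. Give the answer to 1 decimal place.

11.8‰

δ₀ = (0.01130732/0.01124000 − 1)×1000 = (1.005989 − 1)×1000 = 5.989‰
α − 1 = ε/1000 = -0.0225
f^(α−1) = 0.775^(-0.0225) = 1.005752
δ_res = (5.989 + 1000) × 1.005752 − 1000 = 1011.775 − 1000 = 11.78‰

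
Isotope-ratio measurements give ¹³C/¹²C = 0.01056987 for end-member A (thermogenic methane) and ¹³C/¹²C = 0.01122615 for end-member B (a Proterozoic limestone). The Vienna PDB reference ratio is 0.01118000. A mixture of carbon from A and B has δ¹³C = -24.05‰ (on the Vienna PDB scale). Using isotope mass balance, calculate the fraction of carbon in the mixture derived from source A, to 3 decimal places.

0.480

δ_A = (0.01056987/0.01118000 − 1)×1000 = (0.945427 − 1)×1000 = -54.573‰
δ_B = (0.01122615/0.01118000 − 1)×1000 = (1.004128 − 1)×1000 = 4.128‰
f_A = (δ_mix − δ_B)/(δ_A − δ_B) = (-24.05 − (4.128))/(-54.573 − (4.128))
f_A = -28.178 / -58.701 = 0.4800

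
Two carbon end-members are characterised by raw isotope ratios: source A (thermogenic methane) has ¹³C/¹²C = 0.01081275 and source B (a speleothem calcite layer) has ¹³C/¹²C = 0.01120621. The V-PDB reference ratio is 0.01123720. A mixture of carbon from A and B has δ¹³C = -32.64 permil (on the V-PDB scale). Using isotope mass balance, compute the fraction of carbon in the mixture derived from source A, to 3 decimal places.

δ_A = (0.01081275/0.01123720 − 1)×1000 = (0.962228 − 1)×1000 = -37.772 permil
δ_B = (0.01120621/0.01123720 − 1)×1000 = (0.997242 − 1)×1000 = -2.758 permil
f_A = (δ_mix − δ_B)/(δ_A − δ_B) = (-32.64 − (-2.758))/(-37.772 − (-2.758))
f_A = -29.882 / -35.014 = 0.8534

0.853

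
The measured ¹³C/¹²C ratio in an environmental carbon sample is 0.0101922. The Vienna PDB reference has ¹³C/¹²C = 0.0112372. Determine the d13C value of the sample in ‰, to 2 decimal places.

d13C = (R_sample / R_standard − 1) × 1000
R_sample / R_standard = 0.0101922 / 0.0112372 = 0.907005
d13C = (0.907005 − 1) × 1000 = -92.995‰

-92.99‰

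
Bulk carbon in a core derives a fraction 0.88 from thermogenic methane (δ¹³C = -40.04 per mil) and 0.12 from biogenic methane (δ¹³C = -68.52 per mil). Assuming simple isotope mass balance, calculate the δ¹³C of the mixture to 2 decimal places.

-43.46 per mil

δ_mix = f_A·δ_A + f_B·δ_B
δ_mix = 0.88 × (-40.04) + 0.12 × (-68.52)
δ_mix = -35.235 + -8.222 = -43.458 per mil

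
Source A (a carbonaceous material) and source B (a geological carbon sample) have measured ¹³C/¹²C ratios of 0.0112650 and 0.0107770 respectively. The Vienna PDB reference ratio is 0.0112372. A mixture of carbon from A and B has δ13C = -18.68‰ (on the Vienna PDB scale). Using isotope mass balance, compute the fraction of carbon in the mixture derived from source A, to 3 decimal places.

δ_A = (0.0112650/0.0112372 − 1)×1000 = (1.002474 − 1)×1000 = 2.474‰
δ_B = (0.0107770/0.0112372 − 1)×1000 = (0.959047 − 1)×1000 = -40.953‰
f_A = (δ_mix − δ_B)/(δ_A − δ_B) = (-18.68 − (-40.953))/(2.474 − (-40.953))
f_A = 22.273 / 43.427 = 0.5129

0.513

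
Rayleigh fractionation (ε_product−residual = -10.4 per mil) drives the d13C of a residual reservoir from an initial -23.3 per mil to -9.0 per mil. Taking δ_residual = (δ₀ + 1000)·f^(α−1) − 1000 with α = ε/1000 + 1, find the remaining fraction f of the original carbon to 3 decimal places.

α − 1 = ε/1000 = -0.0104
(δ_res + 1000)/(δ₀ + 1000) = (-9.0 + 1000)/(-23.3 + 1000) = 991.0/976.7 = 1.014641
f = 1.014641^(1/-0.0104) = exp(ln(1.014641)/-0.0104) = exp(0.01453/-0.0104)
f = exp(-1.3976) = 0.2472

0.247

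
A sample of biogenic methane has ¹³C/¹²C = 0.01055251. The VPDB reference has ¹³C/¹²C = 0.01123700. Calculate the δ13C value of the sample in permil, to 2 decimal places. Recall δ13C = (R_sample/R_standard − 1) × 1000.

-60.91 permil

δ13C = (R_sample / R_standard − 1) × 1000
R_sample / R_standard = 0.01055251 / 0.01123700 = 0.939086
δ13C = (0.939086 − 1) × 1000 = -60.914 permil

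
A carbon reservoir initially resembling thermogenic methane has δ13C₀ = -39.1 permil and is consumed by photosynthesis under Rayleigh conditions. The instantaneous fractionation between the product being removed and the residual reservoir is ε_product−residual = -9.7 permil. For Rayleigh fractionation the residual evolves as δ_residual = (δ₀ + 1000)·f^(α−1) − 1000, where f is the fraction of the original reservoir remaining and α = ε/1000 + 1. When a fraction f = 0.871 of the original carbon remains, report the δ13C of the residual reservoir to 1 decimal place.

-37.8 permil

Rayleigh residual: δ_res = (δ₀ + 1000)·f^(α−1) − 1000
α = ε/1000 + 1 = 0.99030, so α − 1 = -0.00970
f^(α−1) = 0.871^(-0.00970) = 1.001341
δ_res = (-39.1 + 1000) × 1.001341 − 1000 = 962.188 − 1000 = -37.81 permil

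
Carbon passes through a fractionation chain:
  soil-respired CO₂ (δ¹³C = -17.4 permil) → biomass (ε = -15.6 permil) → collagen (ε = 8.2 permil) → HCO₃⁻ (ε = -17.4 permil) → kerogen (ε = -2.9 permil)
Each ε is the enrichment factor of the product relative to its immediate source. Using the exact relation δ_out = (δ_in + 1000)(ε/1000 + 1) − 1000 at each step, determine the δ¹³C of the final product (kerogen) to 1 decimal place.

-44.5 permil

step 1: δ = (-17.40 + 1000)·(-15.6/1000 + 1) − 1000 = -32.73 permil
step 2: δ = (-32.73 + 1000)·(8.2/1000 + 1) − 1000 = -24.80 permil
step 3: δ = (-24.80 + 1000)·(-17.4/1000 + 1) − 1000 = -41.77 permil
step 4: δ = (-41.77 + 1000)·(-2.9/1000 + 1) − 1000 = -44.54 permil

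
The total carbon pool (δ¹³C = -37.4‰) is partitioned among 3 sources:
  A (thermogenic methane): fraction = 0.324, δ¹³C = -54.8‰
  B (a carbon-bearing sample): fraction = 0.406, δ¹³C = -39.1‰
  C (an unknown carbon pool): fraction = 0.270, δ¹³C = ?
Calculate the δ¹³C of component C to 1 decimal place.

Isotope mass balance: δ_bulk = Σ fᵢ·δᵢ.
-37.4 = 0.324×(-54.8) + 0.406×(-39.1) + 0.270×δ_C
0.270·δ_C = -37.4 − (-33.630) = -3.770
δ_C = -3.770 / 0.270 = -13.96‰

-14.0‰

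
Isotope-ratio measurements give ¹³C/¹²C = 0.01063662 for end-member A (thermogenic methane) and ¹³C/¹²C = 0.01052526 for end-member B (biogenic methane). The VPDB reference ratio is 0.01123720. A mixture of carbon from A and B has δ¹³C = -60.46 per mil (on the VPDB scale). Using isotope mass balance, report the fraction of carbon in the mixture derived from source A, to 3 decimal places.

0.292

δ_A = (0.01063662/0.01123720 − 1)×1000 = (0.946554 − 1)×1000 = -53.446 per mil
δ_B = (0.01052526/0.01123720 − 1)×1000 = (0.936644 − 1)×1000 = -63.356 per mil
f_A = (δ_mix − δ_B)/(δ_A − δ_B) = (-60.46 − (-63.356))/(-53.446 − (-63.356))
f_A = 2.896 / 9.910 = 0.2922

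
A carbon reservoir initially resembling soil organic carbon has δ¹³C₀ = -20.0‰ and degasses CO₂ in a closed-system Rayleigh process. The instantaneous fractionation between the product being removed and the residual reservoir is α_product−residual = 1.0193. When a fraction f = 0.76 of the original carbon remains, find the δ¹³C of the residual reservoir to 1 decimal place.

Rayleigh residual: δ_res = (δ₀ + 1000)·f^(α−1) − 1000
α − 1 = 0.01930
f^(α−1) = 0.76^(0.01930) = 0.994717
δ_res = (-20.0 + 1000) × 0.994717 − 1000 = 974.823 − 1000 = -25.18‰

-25.2‰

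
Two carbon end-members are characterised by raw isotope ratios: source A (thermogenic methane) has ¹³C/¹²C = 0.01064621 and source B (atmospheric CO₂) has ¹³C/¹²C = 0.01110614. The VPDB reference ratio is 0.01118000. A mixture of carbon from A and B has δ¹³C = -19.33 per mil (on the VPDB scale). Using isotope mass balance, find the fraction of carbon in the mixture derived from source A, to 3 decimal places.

0.309

δ_A = (0.01064621/0.01118000 − 1)×1000 = (0.952255 − 1)×1000 = -47.745 per mil
δ_B = (0.01110614/0.01118000 − 1)×1000 = (0.993394 − 1)×1000 = -6.606 per mil
f_A = (δ_mix − δ_B)/(δ_A − δ_B) = (-19.33 − (-6.606))/(-47.745 − (-6.606))
f_A = -12.724 / -41.139 = 0.3093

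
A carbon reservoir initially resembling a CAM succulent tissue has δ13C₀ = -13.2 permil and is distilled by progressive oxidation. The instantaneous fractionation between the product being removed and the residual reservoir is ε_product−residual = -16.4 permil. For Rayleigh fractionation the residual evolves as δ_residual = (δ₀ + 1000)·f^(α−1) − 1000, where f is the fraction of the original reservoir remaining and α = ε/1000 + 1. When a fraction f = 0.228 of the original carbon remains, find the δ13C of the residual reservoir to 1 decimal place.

Rayleigh residual: δ_res = (δ₀ + 1000)·f^(α−1) − 1000
α = ε/1000 + 1 = 0.98360, so α − 1 = -0.01640
f^(α−1) = 0.228^(-0.01640) = 1.024542
δ_res = (-13.2 + 1000) × 1.024542 − 1000 = 1011.018 − 1000 = 11.02 permil

11.0 permil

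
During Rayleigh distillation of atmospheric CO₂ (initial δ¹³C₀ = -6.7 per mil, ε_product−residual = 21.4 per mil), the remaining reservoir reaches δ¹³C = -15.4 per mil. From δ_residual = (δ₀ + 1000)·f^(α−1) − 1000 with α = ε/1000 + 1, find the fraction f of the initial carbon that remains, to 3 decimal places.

0.663

α − 1 = ε/1000 = 0.0214
(δ_res + 1000)/(δ₀ + 1000) = (-15.4 + 1000)/(-6.7 + 1000) = 984.6/993.3 = 0.991241
f = 0.991241^(1/0.0214) = exp(ln(0.991241)/0.0214) = exp(-0.00880/0.0214)
f = exp(-0.4111) = 0.6629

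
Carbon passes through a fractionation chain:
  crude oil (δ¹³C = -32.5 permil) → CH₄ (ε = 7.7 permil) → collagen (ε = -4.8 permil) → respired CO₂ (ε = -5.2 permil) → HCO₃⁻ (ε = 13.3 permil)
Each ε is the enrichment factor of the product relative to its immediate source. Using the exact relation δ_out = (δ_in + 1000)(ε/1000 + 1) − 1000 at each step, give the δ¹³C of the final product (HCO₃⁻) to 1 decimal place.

step 1: δ = (-32.50 + 1000)·(7.7/1000 + 1) − 1000 = -25.05 permil
step 2: δ = (-25.05 + 1000)·(-4.8/1000 + 1) − 1000 = -29.73 permil
step 3: δ = (-29.73 + 1000)·(-5.2/1000 + 1) − 1000 = -34.78 permil
step 4: δ = (-34.78 + 1000)·(13.3/1000 + 1) − 1000 = -21.94 permil

-21.9 permil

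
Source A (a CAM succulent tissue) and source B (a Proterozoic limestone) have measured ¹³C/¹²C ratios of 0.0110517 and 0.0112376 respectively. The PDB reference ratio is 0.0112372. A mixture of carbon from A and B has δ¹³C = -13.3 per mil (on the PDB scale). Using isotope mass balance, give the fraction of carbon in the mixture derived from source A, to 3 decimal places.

0.806

δ_A = (0.0110517/0.0112372 − 1)×1000 = (0.983492 − 1)×1000 = -16.508 per mil
δ_B = (0.0112376/0.0112372 − 1)×1000 = (1.000036 − 1)×1000 = 0.036 per mil
f_A = (δ_mix − δ_B)/(δ_A − δ_B) = (-13.3 − (0.036))/(-16.508 − (0.036))
f_A = -13.336 / -16.543 = 0.8061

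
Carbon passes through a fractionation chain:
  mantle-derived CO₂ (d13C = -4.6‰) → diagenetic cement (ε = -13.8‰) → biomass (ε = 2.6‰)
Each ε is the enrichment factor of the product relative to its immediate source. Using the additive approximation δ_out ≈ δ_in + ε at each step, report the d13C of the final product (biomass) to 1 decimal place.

-15.8‰

step 1: δ ≈ -4.6 + (-13.8) = -18.4‰
step 2: δ ≈ -18.4 + (2.6) = -15.8‰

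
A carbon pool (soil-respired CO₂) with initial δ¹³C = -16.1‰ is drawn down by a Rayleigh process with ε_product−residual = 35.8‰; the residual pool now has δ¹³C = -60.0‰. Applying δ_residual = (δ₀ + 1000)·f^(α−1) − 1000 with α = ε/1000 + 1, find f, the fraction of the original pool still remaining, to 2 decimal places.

α − 1 = ε/1000 = 0.0358
(δ_res + 1000)/(δ₀ + 1000) = (-60.0 + 1000)/(-16.1 + 1000) = 940.0/983.9 = 0.955382
f = 0.955382^(1/0.0358) = exp(ln(0.955382)/0.0358) = exp(-0.04564/0.0358)
f = exp(-1.2750) = 0.2794

0.28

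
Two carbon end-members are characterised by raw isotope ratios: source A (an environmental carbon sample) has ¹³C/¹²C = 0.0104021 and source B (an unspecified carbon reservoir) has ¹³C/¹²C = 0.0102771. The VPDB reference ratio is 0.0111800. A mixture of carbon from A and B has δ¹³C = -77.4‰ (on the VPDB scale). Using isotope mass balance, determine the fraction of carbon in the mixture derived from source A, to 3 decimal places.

δ_A = (0.0104021/0.0111800 − 1)×1000 = (0.930420 − 1)×1000 = -69.580‰
δ_B = (0.0102771/0.0111800 − 1)×1000 = (0.919240 − 1)×1000 = -80.760‰
f_A = (δ_mix − δ_B)/(δ_A − δ_B) = (-77.4 − (-80.760))/(-69.580 − (-80.760))
f_A = 3.360 / 11.181 = 0.3005

0.301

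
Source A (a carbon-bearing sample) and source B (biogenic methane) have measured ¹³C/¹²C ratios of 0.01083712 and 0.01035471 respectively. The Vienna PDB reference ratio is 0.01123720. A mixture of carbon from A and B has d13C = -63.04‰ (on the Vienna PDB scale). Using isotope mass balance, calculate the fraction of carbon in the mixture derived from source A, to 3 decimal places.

0.361

δ_A = (0.01083712/0.01123720 − 1)×1000 = (0.964397 − 1)×1000 = -35.603‰
δ_B = (0.01035471/0.01123720 − 1)×1000 = (0.921467 − 1)×1000 = -78.533‰
f_A = (δ_mix − δ_B)/(δ_A − δ_B) = (-63.04 − (-78.533))/(-35.603 − (-78.533))
f_A = 15.493 / 42.930 = 0.3609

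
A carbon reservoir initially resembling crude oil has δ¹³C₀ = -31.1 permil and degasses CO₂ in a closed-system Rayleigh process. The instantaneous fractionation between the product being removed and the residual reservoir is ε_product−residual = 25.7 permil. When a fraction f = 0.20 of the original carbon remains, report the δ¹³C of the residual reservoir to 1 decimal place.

Rayleigh residual: δ_res = (δ₀ + 1000)·f^(α−1) − 1000
α = ε/1000 + 1 = 1.02570, so α − 1 = 0.02570
f^(α−1) = 0.20^(0.02570) = 0.959481
δ_res = (-31.1 + 1000) × 0.959481 − 1000 = 929.641 − 1000 = -70.36 permil

-70.4 permil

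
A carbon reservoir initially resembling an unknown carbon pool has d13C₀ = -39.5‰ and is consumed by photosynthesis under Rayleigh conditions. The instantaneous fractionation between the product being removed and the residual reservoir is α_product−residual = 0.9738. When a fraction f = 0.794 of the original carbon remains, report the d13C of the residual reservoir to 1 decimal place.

Rayleigh residual: δ_res = (δ₀ + 1000)·f^(α−1) − 1000
α − 1 = -0.02620
f^(α−1) = 0.794^(-0.02620) = 1.006062
δ_res = (-39.5 + 1000) × 1.006062 − 1000 = 966.322 − 1000 = -33.68‰

-33.7‰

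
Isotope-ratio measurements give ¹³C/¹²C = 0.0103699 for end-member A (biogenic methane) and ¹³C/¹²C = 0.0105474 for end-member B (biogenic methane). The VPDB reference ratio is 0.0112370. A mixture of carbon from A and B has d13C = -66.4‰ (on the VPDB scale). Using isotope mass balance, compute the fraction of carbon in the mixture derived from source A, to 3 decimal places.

0.319

δ_A = (0.0103699/0.0112370 − 1)×1000 = (0.922835 − 1)×1000 = -77.165‰
δ_B = (0.0105474/0.0112370 − 1)×1000 = (0.938631 − 1)×1000 = -61.369‰
f_A = (δ_mix − δ_B)/(δ_A − δ_B) = (-66.4 − (-61.369))/(-77.165 − (-61.369))
f_A = -5.031 / -15.796 = 0.3185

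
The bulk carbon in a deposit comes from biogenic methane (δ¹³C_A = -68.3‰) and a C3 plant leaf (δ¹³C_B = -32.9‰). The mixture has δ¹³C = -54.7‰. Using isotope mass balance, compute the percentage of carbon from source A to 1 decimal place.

δ_mix = f_A·δ_A + (1 − f_A)·δ_B  ⇒  f_A = (δ_mix − δ_B)/(δ_A − δ_B)
f_A = (-54.7 − (-32.9)) / (-68.3 − (-32.9))
f_A = -21.8 / -35.4 = 0.6158

61.6%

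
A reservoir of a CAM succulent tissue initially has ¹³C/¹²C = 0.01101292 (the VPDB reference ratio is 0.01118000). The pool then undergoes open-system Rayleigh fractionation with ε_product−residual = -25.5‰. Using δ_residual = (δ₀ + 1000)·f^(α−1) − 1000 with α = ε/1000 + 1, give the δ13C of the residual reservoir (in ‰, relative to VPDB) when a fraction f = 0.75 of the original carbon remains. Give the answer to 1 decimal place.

-7.7‰

δ₀ = (0.01101292/0.01118000 − 1)×1000 = (0.985055 − 1)×1000 = -14.945‰
α − 1 = ε/1000 = -0.0255
f^(α−1) = 0.75^(-0.0255) = 1.007363
δ_res = (-14.945 + 1000) × 1.007363 − 1000 = 992.308 − 1000 = -7.69‰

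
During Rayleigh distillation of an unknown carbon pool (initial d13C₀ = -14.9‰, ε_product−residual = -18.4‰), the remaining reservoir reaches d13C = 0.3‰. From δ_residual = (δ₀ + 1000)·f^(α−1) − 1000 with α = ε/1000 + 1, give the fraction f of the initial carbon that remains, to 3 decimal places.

α − 1 = ε/1000 = -0.0184
(δ_res + 1000)/(δ₀ + 1000) = (0.3 + 1000)/(-14.9 + 1000) = 1000.3/985.1 = 1.015430
f = 1.015430^(1/-0.0184) = exp(ln(1.015430)/-0.0184) = exp(0.01531/-0.0184)
f = exp(-0.8322) = 0.4351

0.435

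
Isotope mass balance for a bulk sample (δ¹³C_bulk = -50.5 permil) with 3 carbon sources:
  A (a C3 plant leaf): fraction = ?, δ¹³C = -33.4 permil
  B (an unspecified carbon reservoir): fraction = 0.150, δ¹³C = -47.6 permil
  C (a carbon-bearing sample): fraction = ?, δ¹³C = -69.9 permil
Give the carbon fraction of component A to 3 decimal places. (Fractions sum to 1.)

Let f_A and f_C be the unknown fractions; fractions sum to 1 so f_A + f_C = 0.850.
Mass balance: Σ fᵢ·δᵢ = δ_bulk ⇒ f_A·(-33.4) + f_C·(-69.9) = -50.5 − (-7.140) = -43.360
Substitute f_C = 0.850 − f_A:
f_A·(-33.4 − -69.9) = -43.360 − 0.850×(-69.9) = 16.055
f_A = 16.055 / 36.5 = 0.4399

0.440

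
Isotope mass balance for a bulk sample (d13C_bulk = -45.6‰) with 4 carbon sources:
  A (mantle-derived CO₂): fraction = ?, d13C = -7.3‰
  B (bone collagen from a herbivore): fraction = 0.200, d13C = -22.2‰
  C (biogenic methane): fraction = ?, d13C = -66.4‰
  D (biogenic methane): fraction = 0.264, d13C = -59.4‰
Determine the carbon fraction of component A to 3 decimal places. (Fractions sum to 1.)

Let f_A and f_C be the unknown fractions; fractions sum to 1 so f_A + f_C = 0.536.
Mass balance: Σ fᵢ·δᵢ = δ_bulk ⇒ f_A·(-7.3) + f_C·(-66.4) = -45.6 − (-20.122) = -25.478
Substitute f_C = 0.536 − f_A:
f_A·(-7.3 − -66.4) = -25.478 − 0.536×(-66.4) = 10.112
f_A = 10.112 / 59.1 = 0.1711

0.171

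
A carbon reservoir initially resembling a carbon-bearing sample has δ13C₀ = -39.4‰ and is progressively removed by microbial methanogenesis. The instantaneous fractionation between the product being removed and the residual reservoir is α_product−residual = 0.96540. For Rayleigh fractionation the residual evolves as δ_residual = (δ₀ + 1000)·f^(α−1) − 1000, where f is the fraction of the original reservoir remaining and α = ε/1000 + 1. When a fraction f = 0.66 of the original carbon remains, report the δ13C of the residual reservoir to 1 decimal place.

-25.5‰

Rayleigh residual: δ_res = (δ₀ + 1000)·f^(α−1) − 1000
α − 1 = -0.03460
f^(α−1) = 0.66^(-0.03460) = 1.014481
δ_res = (-39.4 + 1000) × 1.014481 − 1000 = 974.510 − 1000 = -25.49‰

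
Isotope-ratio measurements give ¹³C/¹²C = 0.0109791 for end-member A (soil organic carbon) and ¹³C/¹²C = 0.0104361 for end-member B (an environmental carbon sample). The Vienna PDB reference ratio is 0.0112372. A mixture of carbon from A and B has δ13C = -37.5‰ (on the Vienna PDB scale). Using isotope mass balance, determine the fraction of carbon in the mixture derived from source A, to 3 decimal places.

0.699

δ_A = (0.0109791/0.0112372 − 1)×1000 = (0.977032 − 1)×1000 = -22.968‰
δ_B = (0.0104361/0.0112372 − 1)×1000 = (0.928710 − 1)×1000 = -71.290‰
f_A = (δ_mix − δ_B)/(δ_A − δ_B) = (-37.5 − (-71.290))/(-22.968 − (-71.290))
f_A = 33.790 / 48.322 = 0.6993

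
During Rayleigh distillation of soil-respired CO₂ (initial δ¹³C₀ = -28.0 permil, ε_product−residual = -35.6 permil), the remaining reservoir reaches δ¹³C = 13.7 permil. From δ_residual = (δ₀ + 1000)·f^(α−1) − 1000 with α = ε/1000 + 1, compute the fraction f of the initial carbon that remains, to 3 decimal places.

α − 1 = ε/1000 = -0.0356
(δ_res + 1000)/(δ₀ + 1000) = (13.7 + 1000)/(-28.0 + 1000) = 1013.7/972.0 = 1.042901
f = 1.042901^(1/-0.0356) = exp(ln(1.042901)/-0.0356) = exp(0.04201/-0.0356)
f = exp(-1.1800) = 0.3073

0.307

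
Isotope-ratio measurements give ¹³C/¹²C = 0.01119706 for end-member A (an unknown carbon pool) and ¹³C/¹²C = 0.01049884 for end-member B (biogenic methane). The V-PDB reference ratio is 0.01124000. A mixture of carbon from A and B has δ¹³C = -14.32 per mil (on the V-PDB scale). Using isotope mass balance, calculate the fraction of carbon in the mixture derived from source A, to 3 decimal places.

0.831

δ_A = (0.01119706/0.01124000 − 1)×1000 = (0.996180 − 1)×1000 = -3.820 per mil
δ_B = (0.01049884/0.01124000 − 1)×1000 = (0.934060 − 1)×1000 = -65.940 per mil
f_A = (δ_mix − δ_B)/(δ_A − δ_B) = (-14.32 − (-65.940))/(-3.820 − (-65.940))
f_A = 51.620 / 62.119 = 0.8310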